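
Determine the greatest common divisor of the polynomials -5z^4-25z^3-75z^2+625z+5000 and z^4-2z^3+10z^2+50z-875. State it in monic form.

z^2-25

Repeated division with remainder:
  -5z^4-25z^3-75z^2+625z+5000 = (-5)(z^4-2z^3+10z^2+50z-875) + (-35z^3-25z^2+875z+625)
  z^4-2z^3+10z^2+50z-875 = (-(1/35)z+19/245)(-35z^3-25z^2+875z+625) + ((1810/49)z^2-45250/49)
  -35z^3-25z^2+875z+625 = (-(343/362)z-245/362)((1810/49)z^2-45250/49) + (0)
Last nonzero remainder: (1810/49)z^2-45250/49. Dividing through by 1810/49 gives the monic gcd z^2-25.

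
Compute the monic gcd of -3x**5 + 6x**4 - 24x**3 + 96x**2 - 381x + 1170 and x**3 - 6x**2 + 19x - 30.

x**3 - 6x**2 + 19x - 30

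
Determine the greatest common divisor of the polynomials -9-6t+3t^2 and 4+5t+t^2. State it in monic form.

1+t

Euclidean algorithm in ℚ[t]:
  3t^2-6t-9 = (3)(t^2+5t+4) + (-21t-21)
  t^2+5t+4 = (-(1/21)t-4/21)(-21t-21) + (0)
Last nonzero remainder: -21t-21. Dividing through by -21 gives the monic gcd t+1.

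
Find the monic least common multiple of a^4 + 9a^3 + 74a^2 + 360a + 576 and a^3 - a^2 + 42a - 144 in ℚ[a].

Apply the Euclidean algorithm:
  a^4 + 9a^3 + 74a^2 + 360a + 576 = (a + 10)(a^3 - a^2 + 42a - 144) + (42a^2 + 84a + 2016)
  a^3 - a^2 + 42a - 144 = ((1/42)a - 1/14)(42a^2 + 84a + 2016) + (0)
Last nonzero remainder: 42a^2 + 84a + 2016. Dividing through by 42 gives the monic gcd a^2 + 2a + 48.
Then lcm(f, g) = f·g / gcd(f, g); expanding and making the result monic gives the answer.

a^5 + 6a^4 + 47a^3 + 138a^2 - 504a - 1728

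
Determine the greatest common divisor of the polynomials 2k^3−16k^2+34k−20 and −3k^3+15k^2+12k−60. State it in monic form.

k^2−7k+10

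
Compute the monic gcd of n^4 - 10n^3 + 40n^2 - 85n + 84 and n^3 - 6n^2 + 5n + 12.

n^2 - 7n + 12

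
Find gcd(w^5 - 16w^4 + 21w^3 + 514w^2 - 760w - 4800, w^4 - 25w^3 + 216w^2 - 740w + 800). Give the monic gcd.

Repeated division with remainder:
  w^5 - 16w^4 + 21w^3 + 514w^2 - 760w - 4800 = (w + 9)(w^4 - 25w^3 + 216w^2 - 740w + 800) + (30w^3 - 690w^2 + 5100w - 12000)
  w^4 - 25w^3 + 216w^2 - 740w + 800 = ((1/30)w - 1/15)(30w^3 - 690w^2 + 5100w - 12000) + (0)
Last nonzero remainder: 30w^3 - 690w^2 + 5100w - 12000. Dividing through by 30 gives the monic gcd w^3 - 23w^2 + 170w - 400.

w^3 - 23w^2 + 170w - 400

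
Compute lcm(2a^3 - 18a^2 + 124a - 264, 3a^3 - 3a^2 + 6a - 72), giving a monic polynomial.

Repeated division with remainder:
  2a^3 - 18a^2 + 124a - 264 = (2/3)(3a^3 - 3a^2 + 6a - 72) + (-16a^2 + 120a - 216)
  3a^3 - 3a^2 + 6a - 72 = (-(3/16)a - 39/32)(-16a^2 + 120a - 216) + ((447/4)a - 1341/4)
  -16a^2 + 120a - 216 = (-(64/447)a + 96/149)((447/4)a - 1341/4) + (0)
Last nonzero remainder: (447/4)a - 1341/4. Dividing through by 447/4 gives the monic gcd a - 3.
Then lcm(f, g) = f·g / gcd(f, g); expanding and making the result monic gives the answer.

a^5 - 7a^4 + 52a^3 - 80a^2 + 232a - 1056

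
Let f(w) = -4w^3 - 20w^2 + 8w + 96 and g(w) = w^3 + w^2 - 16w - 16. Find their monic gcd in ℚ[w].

w + 4

Apply the Euclidean algorithm:
  -4w^3 - 20w^2 + 8w + 96 = (-4)(w^3 + w^2 - 16w - 16) + (-16w^2 - 56w + 32)
  w^3 + w^2 - 16w - 16 = (-(1/16)w + 5/32)(-16w^2 - 56w + 32) + (-(21/4)w - 21)
  -16w^2 - 56w + 32 = ((64/21)w - 32/21)(-(21/4)w - 21) + (0)
Last nonzero remainder: -(21/4)w - 21. Dividing through by -21/4 gives the monic gcd w + 4.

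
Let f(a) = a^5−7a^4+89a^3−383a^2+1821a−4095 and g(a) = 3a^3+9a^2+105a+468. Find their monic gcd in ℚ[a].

Euclidean algorithm in ℚ[a]:
  a^5−7a^4+89a^3−383a^2+1821a−4095 = ((1/3)a^2−(10/3)a+28)(3a^3+9a^2+105a+468) + (−441a^2+441a−17199)
  3a^3+9a^2+105a+468 = (−(1/147)a−4/147)(−441a^2+441a−17199) + (0)
Last nonzero remainder: −441a^2+441a−17199. Dividing through by −441 gives the monic gcd a^2−a+39.

a^2−a+39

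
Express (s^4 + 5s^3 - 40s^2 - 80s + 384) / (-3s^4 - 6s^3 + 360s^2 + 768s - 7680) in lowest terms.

(-s^2 - s + 12)/(3s^2 - 6s - 240)

Apply the Euclidean algorithm:
  s^4 + 5s^3 - 40s^2 - 80s + 384 = (-1/3)(-3s^4 - 6s^3 + 360s^2 + 768s - 7680) + (3s^3 + 80s^2 + 176s - 2176)
  -3s^4 - 6s^3 + 360s^2 + 768s - 7680 = (-s + 74/3)(3s^3 + 80s^2 + 176s - 2176) + (-(4312/3)s^2 - (17248/3)s + 137984/3)
  3s^3 + 80s^2 + 176s - 2176 = (-(9/4312)s - 51/1078)(-(4312/3)s^2 - (17248/3)s + 137984/3) + (0)
Last nonzero remainder: -(4312/3)s^2 - (17248/3)s + 137984/3. Dividing through by -4312/3 gives the monic gcd s^2 + 4s - 32.
Cancel s^2 + 4s - 32 from numerator and denominator to get the reduced form.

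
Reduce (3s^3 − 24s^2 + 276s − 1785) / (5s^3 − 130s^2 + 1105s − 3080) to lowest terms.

By polynomial division,
  3s^3 − 24s^2 + 276s − 1785 = (3/5)(5s^3 − 130s^2 + 1105s − 3080) + (54s^2 − 387s + 63)
  5s^3 − 130s^2 + 1105s − 3080 = ((5/54)s − 565/324)(54s^2 − 387s + 63) + ((15275/36)s − 106925/36)
  54s^2 − 387s + 63 = ((1944/15275)s − 324/15275)((15275/36)s − 106925/36) + (0)
Last nonzero remainder: (15275/36)s − 106925/36. Dividing through by 15275/36 gives the monic gcd s − 7.
Cancel s − 7 from numerator and denominator to get the reduced form.

(3s^2 − 3s + 255)/(5s^2 − 95s + 440)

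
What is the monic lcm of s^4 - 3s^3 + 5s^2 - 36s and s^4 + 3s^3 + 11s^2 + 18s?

Apply the Euclidean algorithm:
  s^4 - 3s^3 + 5s^2 - 36s = (s^4 + 3s^3 + 11s^2 + 18s) + (-6s^3 - 6s^2 - 54s)
  s^4 + 3s^3 + 11s^2 + 18s = (-(1/6)s - 1/3)(-6s^3 - 6s^2 - 54s) + (0)
Last nonzero remainder: -6s^3 - 6s^2 - 54s. Dividing through by -6 gives the monic gcd s^3 + s^2 + 9s.
Then lcm(f, g) = f·g / gcd(f, g); expanding and making the result monic gives the answer.

s^5 - s^4 - s^3 - 26s^2 - 72s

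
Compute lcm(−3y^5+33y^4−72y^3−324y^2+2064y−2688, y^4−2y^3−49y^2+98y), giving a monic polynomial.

Euclidean algorithm in ℚ[y]:
  −3y^5+33y^4−72y^3−324y^2+2064y−2688 = (−3y+27)(y^4−2y^3−49y^2+98y) + (−165y^3+1293y^2−582y−2688)
  y^4−2y^3−49y^2+98y = (−(1/165)y−107/3025)(−165y^3+1293y^2−582y−2688) + (−(20544/3025)y^2+(184896/3025)y−287616/3025)
  −165y^3+1293y^2−582y−2688 = ((166375/6848)y+3025/107)(−(20544/3025)y^2+(184896/3025)y−287616/3025) + (0)
Last nonzero remainder: −(20544/3025)y^2+(184896/3025)y−287616/3025. Dividing through by −20544/3025 gives the monic gcd y^2−9y+14.
Then lcm(f, g) = f·g / gcd(f, g); expanding and making the result monic gives the answer.

y^7−4y^6−53y^5+276y^4+68y^3−3920y^2+6272y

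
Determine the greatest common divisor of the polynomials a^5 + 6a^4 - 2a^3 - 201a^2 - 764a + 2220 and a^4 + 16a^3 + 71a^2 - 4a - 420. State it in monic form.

Euclidean algorithm in ℚ[a]:
  a^5 + 6a^4 - 2a^3 - 201a^2 - 764a + 2220 = (a - 10)(a^4 + 16a^3 + 71a^2 - 4a - 420) + (87a^3 + 513a^2 - 384a - 1980)
  a^4 + 16a^3 + 71a^2 - 4a - 420 = ((1/87)a + 293/2523)(87a^3 + 513a^2 - 384a - 1980) + ((13320/841)a^2 + (53280/841)a - 159840/841)
  87a^3 + 513a^2 - 384a - 1980 = ((24389/4440)a + 9251/888)((13320/841)a^2 + (53280/841)a - 159840/841) + (0)
Last nonzero remainder: (13320/841)a^2 + (53280/841)a - 159840/841. Dividing through by 13320/841 gives the monic gcd a^2 + 4a - 12.

a^2 + 4a - 12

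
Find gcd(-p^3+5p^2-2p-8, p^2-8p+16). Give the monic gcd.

By polynomial division,
  -p^3+5p^2-2p-8 = (-p-3)(p^2-8p+16) + (-10p+40)
  p^2-8p+16 = (-(1/10)p+2/5)(-10p+40) + (0)
Last nonzero remainder: -10p+40. Dividing through by -10 gives the monic gcd p-4.

p-4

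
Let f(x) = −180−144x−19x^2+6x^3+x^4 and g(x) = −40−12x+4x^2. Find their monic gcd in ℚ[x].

−10−3x+x^2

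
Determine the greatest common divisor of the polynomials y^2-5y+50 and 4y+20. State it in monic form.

1

Apply the Euclidean algorithm:
  y^2-5y+50 = ((1/4)y-5/2)(4y+20) + (100)
  4y+20 = ((1/25)y+1/5)(100) + (0)
The last nonzero remainder is the constant 100, so the polynomials are coprime and gcd = 1.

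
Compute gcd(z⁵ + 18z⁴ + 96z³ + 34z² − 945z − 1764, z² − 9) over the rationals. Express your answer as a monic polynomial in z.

Apply the Euclidean algorithm:
  z⁵ + 18z⁴ + 96z³ + 34z² − 945z − 1764 = (z³ + 18z² + 105z + 196)(z² − 9) + (0)
The last nonzero remainder z² − 9 is already monic.

z² − 9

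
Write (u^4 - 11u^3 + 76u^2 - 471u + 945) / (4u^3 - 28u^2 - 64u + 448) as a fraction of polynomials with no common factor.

Apply the Euclidean algorithm:
  u^4 - 11u^3 + 76u^2 - 471u + 945 = ((1/4)u - 1)(4u^3 - 28u^2 - 64u + 448) + (64u^2 - 647u + 1393)
  4u^3 - 28u^2 - 64u + 448 = ((1/16)u + 199/1024)(64u^2 - 647u + 1393) + (-(25935/1024)u + 181545/1024)
  64u^2 - 647u + 1393 = (-(65536/25935)u + 203776/25935)(-(25935/1024)u + 181545/1024) + (0)
Last nonzero remainder: -(25935/1024)u + 181545/1024. Dividing through by -25935/1024 gives the monic gcd u - 7.
Cancel u - 7 from numerator and denominator to get the reduced form.

(u^3 - 4u^2 + 48u - 135)/(4u^2 - 64)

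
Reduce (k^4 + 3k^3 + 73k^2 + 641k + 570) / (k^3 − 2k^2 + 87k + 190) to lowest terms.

(k^2 + 7k + 6)/(k + 2)

By polynomial division,
  k^4 + 3k^3 + 73k^2 + 641k + 570 = (k + 5)(k^3 − 2k^2 + 87k + 190) + (−4k^2 + 16k − 380)
  k^3 − 2k^2 + 87k + 190 = (−(1/4)k − 1/2)(−4k^2 + 16k − 380) + (0)
Last nonzero remainder: −4k^2 + 16k − 380. Dividing through by −4 gives the monic gcd k^2 − 4k + 95.
Cancel k^2 − 4k + 95 from numerator and denominator to get the reduced form.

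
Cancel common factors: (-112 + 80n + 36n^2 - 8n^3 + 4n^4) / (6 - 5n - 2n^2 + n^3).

(56 - 12n + 4n^2)/(-3 + n)

By polynomial division,
  4n^4 - 8n^3 + 36n^2 + 80n - 112 = (4n)(n^3 - 2n^2 - 5n + 6) + (56n^2 + 56n - 112)
  n^3 - 2n^2 - 5n + 6 = ((1/56)n - 3/56)(56n^2 + 56n - 112) + (0)
Last nonzero remainder: 56n^2 + 56n - 112. Dividing through by 56 gives the monic gcd n^2 + n - 2.
Cancel n^2 + n - 2 from numerator and denominator to get the reduced form.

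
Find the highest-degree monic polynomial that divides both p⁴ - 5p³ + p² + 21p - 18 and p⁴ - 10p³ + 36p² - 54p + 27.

By polynomial division,
  p⁴ - 5p³ + p² + 21p - 18 = (p⁴ - 10p³ + 36p² - 54p + 27) + (5p³ - 35p² + 75p - 45)
  p⁴ - 10p³ + 36p² - 54p + 27 = ((1/5)p - 3/5)(5p³ - 35p² + 75p - 45) + (0)
Last nonzero remainder: 5p³ - 35p² + 75p - 45. Dividing through by 5 gives the monic gcd p³ - 7p² + 15p - 9.

p³ - 7p² + 15p - 9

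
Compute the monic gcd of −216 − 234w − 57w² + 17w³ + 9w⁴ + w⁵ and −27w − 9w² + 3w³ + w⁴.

−27 − 9w + 3w² + w³

Apply the Euclidean algorithm:
  w⁵ + 9w⁴ + 17w³ − 57w² − 234w − 216 = (w + 6)(w⁴ + 3w³ − 9w² − 27w) + (8w³ + 24w² − 72w − 216)
  w⁴ + 3w³ − 9w² − 27w = ((1/8)w)(8w³ + 24w² − 72w − 216) + (0)
Last nonzero remainder: 8w³ + 24w² − 72w − 216. Dividing through by 8 gives the monic gcd w³ + 3w² − 9w − 27.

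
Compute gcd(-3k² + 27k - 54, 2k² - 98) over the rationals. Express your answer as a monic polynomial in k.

1

Repeated division with remainder:
  -3k² + 27k - 54 = (-3/2)(2k² - 98) + (27k - 201)
  2k² - 98 = ((2/27)k + 134/243)(27k - 201) + (1040/81)
  27k - 201 = ((2187/1040)k - 16281/1040)(1040/81) + (0)
The last nonzero remainder is the constant 1040/81, so the polynomials are coprime and gcd = 1.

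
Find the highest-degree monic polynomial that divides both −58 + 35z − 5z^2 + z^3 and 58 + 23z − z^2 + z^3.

29 − 3z + z^2

By polynomial division,
  z^3 − 5z^2 + 35z − 58 = (z^3 − z^2 + 23z + 58) + (−4z^2 + 12z − 116)
  z^3 − z^2 + 23z + 58 = (−(1/4)z − 1/2)(−4z^2 + 12z − 116) + (0)
Last nonzero remainder: −4z^2 + 12z − 116. Dividing through by −4 gives the monic gcd z^2 − 3z + 29.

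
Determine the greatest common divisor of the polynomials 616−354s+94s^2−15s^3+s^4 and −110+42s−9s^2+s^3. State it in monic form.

22−4s+s^2

Euclidean algorithm in ℚ[s]:
  s^4−15s^3+94s^2−354s+616 = (s−6)(s^3−9s^2+42s−110) + (−2s^2+8s−44)
  s^3−9s^2+42s−110 = (−(1/2)s+5/2)(−2s^2+8s−44) + (0)
Last nonzero remainder: −2s^2+8s−44. Dividing through by −2 gives the monic gcd s^2−4s+22.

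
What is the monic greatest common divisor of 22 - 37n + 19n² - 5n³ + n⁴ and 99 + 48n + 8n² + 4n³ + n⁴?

Repeated division with remainder:
  n⁴ - 5n³ + 19n² - 37n + 22 = (n⁴ + 4n³ + 8n² + 48n + 99) + (-9n³ + 11n² - 85n - 77)
  n⁴ + 4n³ + 8n² + 48n + 99 = (-(1/9)n - 47/81)(-9n³ + 11n² - 85n - 77) + ((400/81)n² - (800/81)n + 4400/81)
  -9n³ + 11n² - 85n - 77 = (-(729/400)n - 567/400)((400/81)n² - (800/81)n + 4400/81) + (0)
Last nonzero remainder: (400/81)n² - (800/81)n + 4400/81. Dividing through by 400/81 gives the monic gcd n² - 2n + 11.

11 - 2n + n²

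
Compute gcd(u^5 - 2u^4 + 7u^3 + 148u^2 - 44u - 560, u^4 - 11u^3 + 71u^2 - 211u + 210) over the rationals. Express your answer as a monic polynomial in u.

Repeated division with remainder:
  u^5 - 2u^4 + 7u^3 + 148u^2 - 44u - 560 = (u + 9)(u^4 - 11u^3 + 71u^2 - 211u + 210) + (35u^3 - 280u^2 + 1645u - 2450)
  u^4 - 11u^3 + 71u^2 - 211u + 210 = ((1/35)u - 3/35)(35u^3 - 280u^2 + 1645u - 2450) + (0)
Last nonzero remainder: 35u^3 - 280u^2 + 1645u - 2450. Dividing through by 35 gives the monic gcd u^3 - 8u^2 + 47u - 70.

u^3 - 8u^2 + 47u - 70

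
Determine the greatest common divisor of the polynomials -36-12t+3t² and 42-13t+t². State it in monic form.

Apply the Euclidean algorithm:
  3t²-12t-36 = (3)(t²-13t+42) + (27t-162)
  t²-13t+42 = ((1/27)t-7/27)(27t-162) + (0)
Last nonzero remainder: 27t-162. Dividing through by 27 gives the monic gcd t-6.

-6+t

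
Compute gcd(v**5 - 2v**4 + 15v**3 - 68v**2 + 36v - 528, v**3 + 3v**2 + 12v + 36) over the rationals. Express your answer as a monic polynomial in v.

v**2 + 12

Repeated division with remainder:
  v**5 - 2v**4 + 15v**3 - 68v**2 + 36v - 528 = (v**2 - 5v + 18)(v**3 + 3v**2 + 12v + 36) + (-98v**2 - 1176)
  v**3 + 3v**2 + 12v + 36 = (-(1/98)v - 3/98)(-98v**2 - 1176) + (0)
Last nonzero remainder: -98v**2 - 1176. Dividing through by -98 gives the monic gcd v**2 + 12.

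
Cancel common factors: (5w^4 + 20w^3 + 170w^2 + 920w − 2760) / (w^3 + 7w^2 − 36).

(5w^2 + 230)/(w + 3)

Apply the Euclidean algorithm:
  5w^4 + 20w^3 + 170w^2 + 920w − 2760 = (5w − 15)(w^3 + 7w^2 − 36) + (275w^2 + 1100w − 3300)
  w^3 + 7w^2 − 36 = ((1/275)w + 3/275)(275w^2 + 1100w − 3300) + (0)
Last nonzero remainder: 275w^2 + 1100w − 3300. Dividing through by 275 gives the monic gcd w^2 + 4w − 12.
Cancel w^2 + 4w − 12 from numerator and denominator to get the reduced form.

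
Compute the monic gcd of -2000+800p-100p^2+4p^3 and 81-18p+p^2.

1

By polynomial division,
  4p^3-100p^2+800p-2000 = (4p-28)(p^2-18p+81) + (-28p+268)
  p^2-18p+81 = (-(1/28)p+59/196)(-28p+268) + (16/49)
  -28p+268 = (-(343/4)p+3283/4)(16/49) + (0)
The last nonzero remainder is the constant 16/49, so the polynomials are coprime and gcd = 1.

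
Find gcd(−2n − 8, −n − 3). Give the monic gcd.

Apply the Euclidean algorithm:
  −2n − 8 = (2)(−n − 3) + (−2)
  −n − 3 = ((1/2)n + 3/2)(−2) + (0)
The last nonzero remainder is the constant −2, so the polynomials are coprime and gcd = 1.

1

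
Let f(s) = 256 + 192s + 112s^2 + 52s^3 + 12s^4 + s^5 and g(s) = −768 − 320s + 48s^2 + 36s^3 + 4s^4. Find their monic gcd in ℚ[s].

64 + 48s + 12s^2 + s^3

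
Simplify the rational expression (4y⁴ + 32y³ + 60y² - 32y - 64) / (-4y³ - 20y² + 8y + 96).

Euclidean algorithm in ℚ[y]:
  4y⁴ + 32y³ + 60y² - 32y - 64 = (-y - 3)(-4y³ - 20y² + 8y + 96) + (8y² + 88y + 224)
  -4y³ - 20y² + 8y + 96 = (-(1/2)y + 3)(8y² + 88y + 224) + (-144y - 576)
  8y² + 88y + 224 = (-(1/18)y - 7/18)(-144y - 576) + (0)
Last nonzero remainder: -144y - 576. Dividing through by -144 gives the monic gcd y + 4.
Cancel y + 4 from numerator and denominator to get the reduced form.

(-y³ - 4y² + y + 4)/(y² + y - 6)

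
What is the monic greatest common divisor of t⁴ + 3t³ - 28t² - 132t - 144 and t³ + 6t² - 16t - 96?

t + 4

Repeated division with remainder:
  t⁴ + 3t³ - 28t² - 132t - 144 = (t - 3)(t³ + 6t² - 16t - 96) + (6t² - 84t - 432)
  t³ + 6t² - 16t - 96 = ((1/6)t + 10/3)(6t² - 84t - 432) + (336t + 1344)
  6t² - 84t - 432 = ((1/56)t - 9/28)(336t + 1344) + (0)
Last nonzero remainder: 336t + 1344. Dividing through by 336 gives the monic gcd t + 4.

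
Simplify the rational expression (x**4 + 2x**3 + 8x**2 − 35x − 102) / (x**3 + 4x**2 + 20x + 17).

Apply the Euclidean algorithm:
  x**4 + 2x**3 + 8x**2 − 35x − 102 = (x − 2)(x**3 + 4x**2 + 20x + 17) + (−4x**2 − 12x − 68)
  x**3 + 4x**2 + 20x + 17 = (−(1/4)x − 1/4)(−4x**2 − 12x − 68) + (0)
Last nonzero remainder: −4x**2 − 12x − 68. Dividing through by −4 gives the monic gcd x**2 + 3x + 17.
Cancel x**2 + 3x + 17 from numerator and denominator to get the reduced form.

(x**2 − x − 6)/(x + 1)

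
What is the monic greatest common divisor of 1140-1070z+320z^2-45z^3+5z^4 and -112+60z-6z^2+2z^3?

-2+z

Euclidean algorithm in ℚ[z]:
  5z^4-45z^3+320z^2-1070z+1140 = ((5/2)z-15)(2z^3-6z^2+60z-112) + (80z^2+110z-540)
  2z^3-6z^2+60z-112 = ((1/40)z-7/64)(80z^2+110z-540) + ((2737/32)z-2737/16)
  80z^2+110z-540 = ((2560/2737)z+8640/2737)((2737/32)z-2737/16) + (0)
Last nonzero remainder: (2737/32)z-2737/16. Dividing through by 2737/32 gives the monic gcd z-2.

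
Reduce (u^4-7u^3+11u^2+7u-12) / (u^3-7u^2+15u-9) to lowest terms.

(u^2-3u-4)/(u-3)

Euclidean algorithm in ℚ[u]:
  u^4-7u^3+11u^2+7u-12 = (u)(u^3-7u^2+15u-9) + (-4u^2+16u-12)
  u^3-7u^2+15u-9 = (-(1/4)u+3/4)(-4u^2+16u-12) + (0)
Last nonzero remainder: -4u^2+16u-12. Dividing through by -4 gives the monic gcd u^2-4u+3.
Cancel u^2-4u+3 from numerator and denominator to get the reduced form.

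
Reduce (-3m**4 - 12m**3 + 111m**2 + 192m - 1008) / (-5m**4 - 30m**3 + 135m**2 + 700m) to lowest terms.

(3m**2 - 21m + 36)/(5m**2 - 25m)

Euclidean algorithm in ℚ[m]:
  -3m**4 - 12m**3 + 111m**2 + 192m - 1008 = (3/5)(-5m**4 - 30m**3 + 135m**2 + 700m) + (6m**3 + 30m**2 - 228m - 1008)
  -5m**4 - 30m**3 + 135m**2 + 700m = (-(5/6)m - 5/6)(6m**3 + 30m**2 - 228m - 1008) + (-30m**2 - 330m - 840)
  6m**3 + 30m**2 - 228m - 1008 = (-(1/5)m + 6/5)(-30m**2 - 330m - 840) + (0)
Last nonzero remainder: -30m**2 - 330m - 840. Dividing through by -30 gives the monic gcd m**2 + 11m + 28.
Cancel m**2 + 11m + 28 from numerator and denominator to get the reduced form.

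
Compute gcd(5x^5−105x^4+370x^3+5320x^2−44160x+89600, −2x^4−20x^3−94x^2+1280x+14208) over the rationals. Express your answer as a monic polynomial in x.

x^2−64

By polynomial division,
  5x^5−105x^4+370x^3+5320x^2−44160x+89600 = (−(5/2)x+155/2)(−2x^4−20x^3−94x^2+1280x+14208) + (1685x^3+15805x^2−107840x−1011520)
  −2x^4−20x^3−94x^2+1280x+14208 = (−(2/1685)x−418/567845)(1685x^3+15805x^2−107840x−1011520) + (−(23891020/113569)x^2+1529025280/113569)
  1685x^3+15805x^2−107840x−1011520 = (−(38272753/4778204)x−358991609/4778204)(−(23891020/113569)x^2+1529025280/113569) + (0)
Last nonzero remainder: −(23891020/113569)x^2+1529025280/113569. Dividing through by −23891020/113569 gives the monic gcd x^2−64.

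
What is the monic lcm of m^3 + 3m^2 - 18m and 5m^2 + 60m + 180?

m^4 + 9m^3 - 108m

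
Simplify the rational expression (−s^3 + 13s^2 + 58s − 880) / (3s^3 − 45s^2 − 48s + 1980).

(−s − 8)/(3s + 18)

Repeated division with remainder:
  −s^3 + 13s^2 + 58s − 880 = (−1/3)(3s^3 − 45s^2 − 48s + 1980) + (−2s^2 + 42s − 220)
  3s^3 − 45s^2 − 48s + 1980 = (−(3/2)s − 9)(−2s^2 + 42s − 220) + (0)
Last nonzero remainder: −2s^2 + 42s − 220. Dividing through by −2 gives the monic gcd s^2 − 21s + 110.
Cancel s^2 − 21s + 110 from numerator and denominator to get the reduced form.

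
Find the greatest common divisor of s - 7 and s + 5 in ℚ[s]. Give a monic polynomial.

1

Repeated division with remainder:
  s - 7 = (s + 5) + (-12)
  s + 5 = (-(1/12)s - 5/12)(-12) + (0)
The last nonzero remainder is the constant -12, so the polynomials are coprime and gcd = 1.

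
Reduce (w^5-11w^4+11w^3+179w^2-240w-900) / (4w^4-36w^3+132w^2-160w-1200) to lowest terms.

Apply the Euclidean algorithm:
  w^5-11w^4+11w^3+179w^2-240w-900 = ((1/4)w-1/2)(4w^4-36w^3+132w^2-160w-1200) + (-40w^3+285w^2-20w-1500)
  4w^4-36w^3+132w^2-160w-1200 = (-(1/10)w+3/16)(-40w^3+285w^2-20w-1500) + ((1225/16)w^2-(1225/4)w-3675/4)
  -40w^3+285w^2-20w-1500 = (-(128/245)w+80/49)((1225/16)w^2-(1225/4)w-3675/4) + (0)
Last nonzero remainder: (1225/16)w^2-(1225/4)w-3675/4. Dividing through by 1225/16 gives the monic gcd w^2-4w-12.
Cancel w^2-4w-12 from numerator and denominator to get the reduced form.

(w^3-7w^2-5w+75)/(4w^2-20w+100)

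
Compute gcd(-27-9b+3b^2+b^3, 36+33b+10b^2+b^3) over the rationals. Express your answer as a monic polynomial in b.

9+6b+b^2

By polynomial division,
  b^3+3b^2-9b-27 = (b^3+10b^2+33b+36) + (-7b^2-42b-63)
  b^3+10b^2+33b+36 = (-(1/7)b-4/7)(-7b^2-42b-63) + (0)
Last nonzero remainder: -7b^2-42b-63. Dividing through by -7 gives the monic gcd b^2+6b+9.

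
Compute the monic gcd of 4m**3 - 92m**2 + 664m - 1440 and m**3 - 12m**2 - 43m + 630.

m**2 - 19m + 90

By polynomial division,
  4m**3 - 92m**2 + 664m - 1440 = (4)(m**3 - 12m**2 - 43m + 630) + (-44m**2 + 836m - 3960)
  m**3 - 12m**2 - 43m + 630 = (-(1/44)m - 7/44)(-44m**2 + 836m - 3960) + (0)
Last nonzero remainder: -44m**2 + 836m - 3960. Dividing through by -44 gives the monic gcd m**2 - 19m + 90.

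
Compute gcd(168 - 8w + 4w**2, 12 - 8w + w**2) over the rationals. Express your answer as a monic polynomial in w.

Euclidean algorithm in ℚ[w]:
  4w**2 - 8w + 168 = (4)(w**2 - 8w + 12) + (24w + 120)
  w**2 - 8w + 12 = ((1/24)w - 13/24)(24w + 120) + (77)
  24w + 120 = ((24/77)w + 120/77)(77) + (0)
The last nonzero remainder is the constant 77, so the polynomials are coprime and gcd = 1.

1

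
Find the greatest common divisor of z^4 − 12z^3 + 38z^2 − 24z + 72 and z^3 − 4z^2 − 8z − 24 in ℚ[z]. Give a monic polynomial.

z − 6

By polynomial division,
  z^4 − 12z^3 + 38z^2 − 24z + 72 = (z − 8)(z^3 − 4z^2 − 8z − 24) + (14z^2 − 64z − 120)
  z^3 − 4z^2 − 8z − 24 = ((1/14)z + 2/49)(14z^2 − 64z − 120) + ((156/49)z − 936/49)
  14z^2 − 64z − 120 = ((343/78)z + 245/39)((156/49)z − 936/49) + (0)
Last nonzero remainder: (156/49)z − 936/49. Dividing through by 156/49 gives the monic gcd z − 6.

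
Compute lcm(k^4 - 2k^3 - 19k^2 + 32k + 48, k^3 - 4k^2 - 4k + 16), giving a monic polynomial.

k^6 - 2k^5 - 23k^4 + 40k^3 + 124k^2 - 128k - 192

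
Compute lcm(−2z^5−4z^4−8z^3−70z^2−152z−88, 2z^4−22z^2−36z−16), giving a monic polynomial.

By polynomial division,
  −2z^5−4z^4−8z^3−70z^2−152z−88 = (−z−2)(2z^4−22z^2−36z−16) + (−30z^3−150z^2−240z−120)
  2z^4−22z^2−36z−16 = (−(1/15)z+1/3)(−30z^3−150z^2−240z−120) + (12z^2+36z+24)
  −30z^3−150z^2−240z−120 = (−(5/2)z−5)(12z^2+36z+24) + (0)
Last nonzero remainder: 12z^2+36z+24. Dividing through by 12 gives the monic gcd z^2+3z+2.
Then lcm(f, g) = f·g / gcd(f, g); expanding and making the result monic gives the answer.

z^7−z^6−6z^5+15z^4−45z^3−324z^2−436z−176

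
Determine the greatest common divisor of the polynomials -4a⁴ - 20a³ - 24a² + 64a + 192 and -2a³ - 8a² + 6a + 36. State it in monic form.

Apply the Euclidean algorithm:
  -4a⁴ - 20a³ - 24a² + 64a + 192 = (2a + 2)(-2a³ - 8a² + 6a + 36) + (-20a² - 20a + 120)
  -2a³ - 8a² + 6a + 36 = ((1/10)a + 3/10)(-20a² - 20a + 120) + (0)
Last nonzero remainder: -20a² - 20a + 120. Dividing through by -20 gives the monic gcd a² + a - 6.

a² + a - 6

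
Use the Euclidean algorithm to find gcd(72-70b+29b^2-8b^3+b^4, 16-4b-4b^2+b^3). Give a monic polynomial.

Euclidean algorithm in ℚ[b]:
  b^4-8b^3+29b^2-70b+72 = (b-4)(b^3-4b^2-4b+16) + (17b^2-102b+136)
  b^3-4b^2-4b+16 = ((1/17)b+2/17)(17b^2-102b+136) + (0)
Last nonzero remainder: 17b^2-102b+136. Dividing through by 17 gives the monic gcd b^2-6b+8.

8-6b+b^2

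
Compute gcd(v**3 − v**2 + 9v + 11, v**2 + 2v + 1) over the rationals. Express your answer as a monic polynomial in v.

v + 1

Apply the Euclidean algorithm:
  v**3 − v**2 + 9v + 11 = (v − 3)(v**2 + 2v + 1) + (14v + 14)
  v**2 + 2v + 1 = ((1/14)v + 1/14)(14v + 14) + (0)
Last nonzero remainder: 14v + 14. Dividing through by 14 gives the monic gcd v + 1.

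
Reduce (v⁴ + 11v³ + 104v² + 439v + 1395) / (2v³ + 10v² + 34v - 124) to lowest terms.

By polynomial division,
  v⁴ + 11v³ + 104v² + 439v + 1395 = ((1/2)v + 3)(2v³ + 10v² + 34v - 124) + (57v² + 399v + 1767)
  2v³ + 10v² + 34v - 124 = ((2/57)v - 4/57)(57v² + 399v + 1767) + (0)
Last nonzero remainder: 57v² + 399v + 1767. Dividing through by 57 gives the monic gcd v² + 7v + 31.
Cancel v² + 7v + 31 from numerator and denominator to get the reduced form.

(v² + 4v + 45)/(2v - 4)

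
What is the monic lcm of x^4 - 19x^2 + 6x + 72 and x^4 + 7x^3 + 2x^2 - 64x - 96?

x^5 + 4x^4 - 19x^3 - 70x^2 + 96x + 288

Repeated division with remainder:
  x^4 - 19x^2 + 6x + 72 = (x^4 + 7x^3 + 2x^2 - 64x - 96) + (-7x^3 - 21x^2 + 70x + 168)
  x^4 + 7x^3 + 2x^2 - 64x - 96 = (-(1/7)x - 4/7)(-7x^3 - 21x^2 + 70x + 168) + (0)
Last nonzero remainder: -7x^3 - 21x^2 + 70x + 168. Dividing through by -7 gives the monic gcd x^3 + 3x^2 - 10x - 24.
Then lcm(f, g) = f·g / gcd(f, g); expanding and making the result monic gives the answer.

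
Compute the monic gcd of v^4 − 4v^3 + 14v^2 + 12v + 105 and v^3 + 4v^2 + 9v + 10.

v^2 + 2v + 5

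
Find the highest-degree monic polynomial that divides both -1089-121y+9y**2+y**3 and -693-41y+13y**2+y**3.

99+20y+y**2

Repeated division with remainder:
  y**3+9y**2-121y-1089 = (y**3+13y**2-41y-693) + (-4y**2-80y-396)
  y**3+13y**2-41y-693 = (-(1/4)y+7/4)(-4y**2-80y-396) + (0)
Last nonzero remainder: -4y**2-80y-396. Dividing through by -4 gives the monic gcd y**2+20y+99.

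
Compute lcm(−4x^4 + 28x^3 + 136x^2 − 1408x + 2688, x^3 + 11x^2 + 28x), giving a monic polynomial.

Euclidean algorithm in ℚ[x]:
  −4x^4 + 28x^3 + 136x^2 − 1408x + 2688 = (−4x + 72)(x^3 + 11x^2 + 28x) + (−544x^2 − 3424x + 2688)
  x^3 + 11x^2 + 28x = (−(1/544)x − 5/578)(−544x^2 − 3424x + 2688) + ((960/289)x + 6720/289)
  −544x^2 − 3424x + 2688 = (−(4913/30)x + 578/5)((960/289)x + 6720/289) + (0)
Last nonzero remainder: (960/289)x + 6720/289. Dividing through by 960/289 gives the monic gcd x + 7.
Then lcm(f, g) = f·g / gcd(f, g); expanding and making the result monic gives the answer.

x^6 − 3x^5 − 62x^4 + 216x^3 + 736x^2 − 2688x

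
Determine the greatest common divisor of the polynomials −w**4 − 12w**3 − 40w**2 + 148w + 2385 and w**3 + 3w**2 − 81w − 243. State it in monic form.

w + 9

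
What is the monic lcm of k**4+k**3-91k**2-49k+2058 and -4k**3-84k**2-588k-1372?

Repeated division with remainder:
  k**4+k**3-91k**2-49k+2058 = (-(1/4)k+5)(-4k**3-84k**2-588k-1372) + (182k**2+2548k+8918)
  -4k**3-84k**2-588k-1372 = (-(2/91)k-2/13)(182k**2+2548k+8918) + (0)
Last nonzero remainder: 182k**2+2548k+8918. Dividing through by 182 gives the monic gcd k**2+14k+49.
Then lcm(f, g) = f·g / gcd(f, g); expanding and making the result monic gives the answer.

k**5+8k**4-84k**3-686k**2+1715k+14406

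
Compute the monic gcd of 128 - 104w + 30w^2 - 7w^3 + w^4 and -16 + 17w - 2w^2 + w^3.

16 - w + w^2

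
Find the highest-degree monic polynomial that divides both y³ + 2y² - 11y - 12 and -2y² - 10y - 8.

Apply the Euclidean algorithm:
  y³ + 2y² - 11y - 12 = (-(1/2)y + 3/2)(-2y² - 10y - 8) + (0)
Last nonzero remainder: -2y² - 10y - 8. Dividing through by -2 gives the monic gcd y² + 5y + 4.

y² + 5y + 4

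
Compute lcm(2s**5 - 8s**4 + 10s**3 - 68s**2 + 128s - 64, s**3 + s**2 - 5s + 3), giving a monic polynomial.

s**6 - s**5 - 7s**4 - 19s**3 - 38s**2 + 160s - 96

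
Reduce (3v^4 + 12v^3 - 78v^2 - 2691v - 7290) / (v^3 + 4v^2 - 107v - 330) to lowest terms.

(3v^2 + 33v + 243)/(v + 11)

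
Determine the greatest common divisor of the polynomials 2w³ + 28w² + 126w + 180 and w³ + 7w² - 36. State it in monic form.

Apply the Euclidean algorithm:
  2w³ + 28w² + 126w + 180 = (2)(w³ + 7w² - 36) + (14w² + 126w + 252)
  w³ + 7w² - 36 = ((1/14)w - 1/7)(14w² + 126w + 252) + (0)
Last nonzero remainder: 14w² + 126w + 252. Dividing through by 14 gives the monic gcd w² + 9w + 18.

w² + 9w + 18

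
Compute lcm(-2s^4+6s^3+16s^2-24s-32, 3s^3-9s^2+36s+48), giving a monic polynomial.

s^6-7s^5+20s^4-4s^3-160s^2+128s+256

Apply the Euclidean algorithm:
  -2s^4+6s^3+16s^2-24s-32 = (-(2/3)s)(3s^3-9s^2+36s+48) + (40s^2+8s-32)
  3s^3-9s^2+36s+48 = ((3/40)s-6/25)(40s^2+8s-32) + ((1008/25)s+1008/25)
  40s^2+8s-32 = ((125/126)s-50/63)((1008/25)s+1008/25) + (0)
Last nonzero remainder: (1008/25)s+1008/25. Dividing through by 1008/25 gives the monic gcd s+1.
Then lcm(f, g) = f·g / gcd(f, g); expanding and making the result monic gives the answer.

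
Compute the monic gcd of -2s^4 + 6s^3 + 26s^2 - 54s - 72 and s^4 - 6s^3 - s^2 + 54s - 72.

s^3 - 4s^2 - 9s + 36

Apply the Euclidean algorithm:
  -2s^4 + 6s^3 + 26s^2 - 54s - 72 = (-2)(s^4 - 6s^3 - s^2 + 54s - 72) + (-6s^3 + 24s^2 + 54s - 216)
  s^4 - 6s^3 - s^2 + 54s - 72 = (-(1/6)s + 1/3)(-6s^3 + 24s^2 + 54s - 216) + (0)
Last nonzero remainder: -6s^3 + 24s^2 + 54s - 216. Dividing through by -6 gives the monic gcd s^3 - 4s^2 - 9s + 36.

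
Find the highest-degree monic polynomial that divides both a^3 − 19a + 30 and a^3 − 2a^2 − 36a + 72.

a − 2

Repeated division with remainder:
  a^3 − 19a + 30 = (a^3 − 2a^2 − 36a + 72) + (2a^2 + 17a − 42)
  a^3 − 2a^2 − 36a + 72 = ((1/2)a − 21/4)(2a^2 + 17a − 42) + ((297/4)a − 297/2)
  2a^2 + 17a − 42 = ((8/297)a + 28/99)((297/4)a − 297/2) + (0)
Last nonzero remainder: (297/4)a − 297/2. Dividing through by 297/4 gives the monic gcd a − 2.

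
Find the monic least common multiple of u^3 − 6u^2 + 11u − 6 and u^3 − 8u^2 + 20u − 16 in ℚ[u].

u^5 − 12u^4 + 55u^3 − 120u^2 + 124u − 48

By polynomial division,
  u^3 − 6u^2 + 11u − 6 = (u^3 − 8u^2 + 20u − 16) + (2u^2 − 9u + 10)
  u^3 − 8u^2 + 20u − 16 = ((1/2)u − 7/4)(2u^2 − 9u + 10) + (−(3/4)u + 3/2)
  2u^2 − 9u + 10 = (−(8/3)u + 20/3)(−(3/4)u + 3/2) + (0)
Last nonzero remainder: −(3/4)u + 3/2. Dividing through by −3/4 gives the monic gcd u − 2.
Then lcm(f, g) = f·g / gcd(f, g); expanding and making the result monic gives the answer.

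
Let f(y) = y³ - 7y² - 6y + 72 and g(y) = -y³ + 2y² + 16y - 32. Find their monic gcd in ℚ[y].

Apply the Euclidean algorithm:
  y³ - 7y² - 6y + 72 = (-1)(-y³ + 2y² + 16y - 32) + (-5y² + 10y + 40)
  -y³ + 2y² + 16y - 32 = ((1/5)y)(-5y² + 10y + 40) + (8y - 32)
  -5y² + 10y + 40 = (-(5/8)y - 5/4)(8y - 32) + (0)
Last nonzero remainder: 8y - 32. Dividing through by 8 gives the monic gcd y - 4.

y - 4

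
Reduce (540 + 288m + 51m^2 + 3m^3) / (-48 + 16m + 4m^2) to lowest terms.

(90 + 33m + 3m^2)/(-8 + 4m)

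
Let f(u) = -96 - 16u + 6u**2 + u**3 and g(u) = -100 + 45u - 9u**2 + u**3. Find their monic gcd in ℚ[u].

-4 + u

Euclidean algorithm in ℚ[u]:
  u**3 + 6u**2 - 16u - 96 = (u**3 - 9u**2 + 45u - 100) + (15u**2 - 61u + 4)
  u**3 - 9u**2 + 45u - 100 = ((1/15)u - 74/225)(15u**2 - 61u + 4) + ((5551/225)u - 22204/225)
  15u**2 - 61u + 4 = ((3375/5551)u - 225/5551)((5551/225)u - 22204/225) + (0)
Last nonzero remainder: (5551/225)u - 22204/225. Dividing through by 5551/225 gives the monic gcd u - 4.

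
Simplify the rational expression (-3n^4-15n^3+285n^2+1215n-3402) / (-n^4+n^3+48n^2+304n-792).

By polynomial division,
  -3n^4-15n^3+285n^2+1215n-3402 = (3)(-n^4+n^3+48n^2+304n-792) + (-18n^3+141n^2+303n-1026)
  -n^4+n^3+48n^2+304n-792 = ((1/18)n+41/108)(-18n^3+141n^2+303n-1026) + (-(805/36)n^2+(8855/36)n-805/2)
  -18n^3+141n^2+303n-1026 = ((648/805)n+2052/805)(-(805/36)n^2+(8855/36)n-805/2) + (0)
Last nonzero remainder: -(805/36)n^2+(8855/36)n-805/2. Dividing through by -805/36 gives the monic gcd n^2-11n+18.
Cancel n^2-11n+18 from numerator and denominator to get the reduced form.

(3n^2+48n+189)/(n^2+10n+44)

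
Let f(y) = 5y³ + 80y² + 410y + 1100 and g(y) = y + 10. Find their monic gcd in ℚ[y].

Euclidean algorithm in ℚ[y]:
  5y³ + 80y² + 410y + 1100 = (5y² + 30y + 110)(y + 10) + (0)
The last nonzero remainder y + 10 is already monic.

y + 10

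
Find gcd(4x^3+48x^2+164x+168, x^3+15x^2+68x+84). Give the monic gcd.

x^2+9x+14

Apply the Euclidean algorithm:
  4x^3+48x^2+164x+168 = (4)(x^3+15x^2+68x+84) + (-12x^2-108x-168)
  x^3+15x^2+68x+84 = (-(1/12)x-1/2)(-12x^2-108x-168) + (0)
Last nonzero remainder: -12x^2-108x-168. Dividing through by -12 gives the monic gcd x^2+9x+14.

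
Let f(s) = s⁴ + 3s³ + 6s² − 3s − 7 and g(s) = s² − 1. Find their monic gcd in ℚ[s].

s² − 1

Apply the Euclidean algorithm:
  s⁴ + 3s³ + 6s² − 3s − 7 = (s² + 3s + 7)(s² − 1) + (0)
The last nonzero remainder s² − 1 is already monic.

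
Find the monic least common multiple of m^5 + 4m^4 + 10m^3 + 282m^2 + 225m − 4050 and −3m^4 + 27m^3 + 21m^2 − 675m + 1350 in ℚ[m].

m^7 − 7m^6 − 4m^5 + 292m^4 − 2577m^3 + 1935m^2 + 51300m − 121500

By polynomial division,
  m^5 + 4m^4 + 10m^3 + 282m^2 + 225m − 4050 = (−(1/3)m − 13/3)(−3m^4 + 27m^3 + 21m^2 − 675m + 1350) + (134m^3 + 148m^2 − 2250m + 1800)
  −3m^4 + 27m^3 + 21m^2 − 675m + 1350 = (−(3/134)m + 2031/8978)(134m^3 + 148m^2 − 2250m + 1800) + (−(282150/4489)m^2 − (564300/4489)m + 4232250/4489)
  134m^3 + 148m^2 − 2250m + 1800 = (−(300763/141075)m + 17956/9405)(−(282150/4489)m^2 − (564300/4489)m + 4232250/4489) + (0)
Last nonzero remainder: −(282150/4489)m^2 − (564300/4489)m + 4232250/4489. Dividing through by −282150/4489 gives the monic gcd m^2 + 2m − 15.
Then lcm(f, g) = f·g / gcd(f, g); expanding and making the result monic gives the answer.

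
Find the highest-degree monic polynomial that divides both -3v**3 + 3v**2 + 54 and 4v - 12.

Repeated division with remainder:
  -3v**3 + 3v**2 + 54 = (-(3/4)v**2 - (3/2)v - 9/2)(4v - 12) + (0)
Last nonzero remainder: 4v - 12. Dividing through by 4 gives the monic gcd v - 3.

v - 3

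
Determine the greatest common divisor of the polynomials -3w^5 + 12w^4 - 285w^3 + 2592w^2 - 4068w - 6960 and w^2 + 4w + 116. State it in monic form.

By polynomial division,
  -3w^5 + 12w^4 - 285w^3 + 2592w^2 - 4068w - 6960 = (-3w^3 + 24w^2 - 33w - 60)(w^2 + 4w + 116) + (0)
The last nonzero remainder w^2 + 4w + 116 is already monic.

w^2 + 4w + 116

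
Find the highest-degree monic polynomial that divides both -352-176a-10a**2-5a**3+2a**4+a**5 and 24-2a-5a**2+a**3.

-8-2a+a**2

Apply the Euclidean algorithm:
  a**5+2a**4-5a**3-10a**2-176a-352 = (a**2+7a+32)(a**3-5a**2-2a+24) + (140a**2-280a-1120)
  a**3-5a**2-2a+24 = ((1/140)a-3/140)(140a**2-280a-1120) + (0)
Last nonzero remainder: 140a**2-280a-1120. Dividing through by 140 gives the monic gcd a**2-2a-8.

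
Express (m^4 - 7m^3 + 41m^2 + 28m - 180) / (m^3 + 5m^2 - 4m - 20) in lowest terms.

By polynomial division,
  m^4 - 7m^3 + 41m^2 + 28m - 180 = (m - 12)(m^3 + 5m^2 - 4m - 20) + (105m^2 - 420)
  m^3 + 5m^2 - 4m - 20 = ((1/105)m + 1/21)(105m^2 - 420) + (0)
Last nonzero remainder: 105m^2 - 420. Dividing through by 105 gives the monic gcd m^2 - 4.
Cancel m^2 - 4 from numerator and denominator to get the reduced form.

(m^2 - 7m + 45)/(m + 5)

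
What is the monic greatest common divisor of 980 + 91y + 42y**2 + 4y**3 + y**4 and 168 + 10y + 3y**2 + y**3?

Euclidean algorithm in ℚ[y]:
  y**4 + 4y**3 + 42y**2 + 91y + 980 = (y + 1)(y**3 + 3y**2 + 10y + 168) + (29y**2 - 87y + 812)
  y**3 + 3y**2 + 10y + 168 = ((1/29)y + 6/29)(29y**2 - 87y + 812) + (0)
Last nonzero remainder: 29y**2 - 87y + 812. Dividing through by 29 gives the monic gcd y**2 - 3y + 28.

28 - 3y + y**2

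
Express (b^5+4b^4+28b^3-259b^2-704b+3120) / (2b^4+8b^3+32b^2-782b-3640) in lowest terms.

(b^2-7b+12)/(2b-14)

By polynomial division,
  b^5+4b^4+28b^3-259b^2-704b+3120 = ((1/2)b)(2b^4+8b^3+32b^2-782b-3640) + (12b^3+132b^2+1116b+3120)
  2b^4+8b^3+32b^2-782b-3640 = ((1/6)b-7/6)(12b^3+132b^2+1116b+3120) + (0)
Last nonzero remainder: 12b^3+132b^2+1116b+3120. Dividing through by 12 gives the monic gcd b^3+11b^2+93b+260.
Cancel b^3+11b^2+93b+260 from numerator and denominator to get the reduced form.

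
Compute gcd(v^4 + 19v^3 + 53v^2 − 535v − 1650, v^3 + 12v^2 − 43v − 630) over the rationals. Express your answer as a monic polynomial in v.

Apply the Euclidean algorithm:
  v^4 + 19v^3 + 53v^2 − 535v − 1650 = (v + 7)(v^3 + 12v^2 − 43v − 630) + (12v^2 + 396v + 2760)
  v^3 + 12v^2 − 43v − 630 = ((1/12)v − 7/4)(12v^2 + 396v + 2760) + (420v + 4200)
  12v^2 + 396v + 2760 = ((1/35)v + 23/35)(420v + 4200) + (0)
Last nonzero remainder: 420v + 4200. Dividing through by 420 gives the monic gcd v + 10.

v + 10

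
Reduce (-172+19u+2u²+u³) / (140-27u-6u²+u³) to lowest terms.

(43+6u+u²)/(-35-2u+u²)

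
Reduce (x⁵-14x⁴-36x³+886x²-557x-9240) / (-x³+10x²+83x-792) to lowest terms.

(-x³-5x²+29x+105)/(x+9)

Euclidean algorithm in ℚ[x]:
  x⁵-14x⁴-36x³+886x²-557x-9240 = (-x²+4x-7)(-x³+10x²+83x-792) + (-168x²+3192x-14784)
  -x³+10x²+83x-792 = ((1/168)x+3/56)(-168x²+3192x-14784) + (0)
Last nonzero remainder: -168x²+3192x-14784. Dividing through by -168 gives the monic gcd x²-19x+88.
Cancel x²-19x+88 from numerator and denominator to get the reduced form.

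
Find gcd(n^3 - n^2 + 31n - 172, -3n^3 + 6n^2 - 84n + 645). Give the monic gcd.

n^2 + 3n + 43

By polynomial division,
  n^3 - n^2 + 31n - 172 = (-1/3)(-3n^3 + 6n^2 - 84n + 645) + (n^2 + 3n + 43)
  -3n^3 + 6n^2 - 84n + 645 = (-3n + 15)(n^2 + 3n + 43) + (0)
The last nonzero remainder n^2 + 3n + 43 is already monic.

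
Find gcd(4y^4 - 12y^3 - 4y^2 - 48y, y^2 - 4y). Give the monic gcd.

y^2 - 4y

Repeated division with remainder:
  4y^4 - 12y^3 - 4y^2 - 48y = (4y^2 + 4y + 12)(y^2 - 4y) + (0)
The last nonzero remainder y^2 - 4y is already monic.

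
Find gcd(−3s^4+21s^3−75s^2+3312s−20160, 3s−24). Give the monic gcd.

s−8

Apply the Euclidean algorithm:
  −3s^4+21s^3−75s^2+3312s−20160 = (−s^3−s^2−33s+840)(3s−24) + (0)
Last nonzero remainder: 3s−24. Dividing through by 3 gives the monic gcd s−8.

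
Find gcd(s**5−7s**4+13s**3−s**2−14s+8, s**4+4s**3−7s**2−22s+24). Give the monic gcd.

Apply the Euclidean algorithm:
  s**5−7s**4+13s**3−s**2−14s+8 = (s−11)(s**4+4s**3−7s**2−22s+24) + (64s**3−56s**2−280s+272)
  s**4+4s**3−7s**2−22s+24 = ((1/64)s+39/512)(64s**3−56s**2−280s+272) + ((105/64)s**2−(315/64)s+105/32)
  64s**3−56s**2−280s+272 = ((4096/105)s+8704/105)((105/64)s**2−(315/64)s+105/32) + (0)
Last nonzero remainder: (105/64)s**2−(315/64)s+105/32. Dividing through by 105/64 gives the monic gcd s**2−3s+2.

s**2−3s+2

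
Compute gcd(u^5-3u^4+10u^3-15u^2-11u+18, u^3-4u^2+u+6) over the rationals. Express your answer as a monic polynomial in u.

u^2-u-2

Repeated division with remainder:
  u^5-3u^4+10u^3-15u^2-11u+18 = (u^2+u+13)(u^3-4u^2+u+6) + (30u^2-30u-60)
  u^3-4u^2+u+6 = ((1/30)u-1/10)(30u^2-30u-60) + (0)
Last nonzero remainder: 30u^2-30u-60. Dividing through by 30 gives the monic gcd u^2-u-2.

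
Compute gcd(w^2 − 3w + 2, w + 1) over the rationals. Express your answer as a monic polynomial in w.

1

Repeated division with remainder:
  w^2 − 3w + 2 = (w − 4)(w + 1) + (6)
  w + 1 = ((1/6)w + 1/6)(6) + (0)
The last nonzero remainder is the constant 6, so the polynomials are coprime and gcd = 1.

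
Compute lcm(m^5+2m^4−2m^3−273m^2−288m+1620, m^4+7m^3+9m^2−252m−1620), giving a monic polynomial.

Repeated division with remainder:
  m^5+2m^4−2m^3−273m^2−288m+1620 = (m−5)(m^4+7m^3+9m^2−252m−1620) + (24m^3+24m^2+72m−6480)
  m^4+7m^3+9m^2−252m−1620 = ((1/24)m+1/4)(24m^3+24m^2+72m−6480) + (0)
Last nonzero remainder: 24m^3+24m^2+72m−6480. Dividing through by 24 gives the monic gcd m^3+m^2+3m−270.
Then lcm(f, g) = f·g / gcd(f, g); expanding and making the result monic gives the answer.

m^6+8m^5+10m^4−285m^3−1926m^2−108m+9720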